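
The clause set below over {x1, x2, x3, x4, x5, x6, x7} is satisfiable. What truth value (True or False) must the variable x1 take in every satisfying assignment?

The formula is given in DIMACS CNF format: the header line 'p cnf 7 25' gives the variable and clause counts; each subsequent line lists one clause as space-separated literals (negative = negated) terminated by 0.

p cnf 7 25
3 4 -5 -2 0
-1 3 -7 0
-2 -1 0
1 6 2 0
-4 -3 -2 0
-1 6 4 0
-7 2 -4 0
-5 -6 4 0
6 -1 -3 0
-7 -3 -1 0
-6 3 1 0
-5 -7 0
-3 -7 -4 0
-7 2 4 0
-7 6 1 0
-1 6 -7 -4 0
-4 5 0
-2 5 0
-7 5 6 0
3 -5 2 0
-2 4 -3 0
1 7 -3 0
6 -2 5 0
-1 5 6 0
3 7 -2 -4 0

Suppose x1 = False.
Suppose x6 = True.
The clause (x3) is unit, so x3 = True.
The clause (x7) is unit, so x7 = True.
The clause (¬x5) is unit, so x5 = False.
The clause (¬x4) is unit, so x4 = False.
The clause (x2) is unit, so x2 = True.
That conflicts with the unit clause (¬x2).
That branch fails; take x6 = False instead.
The clause (x2) is unit, so x2 = True.
The clause (¬x7) is unit, so x7 = False.
The clause (x5) is unit, so x5 = True.
The clause (¬x3) is unit, so x3 = False.
The clause (x4) is unit, so x4 = True.
That conflicts with the unit clause (¬x4).
Neither x6 = True nor x6 = False works.
So every satisfying assignment has x1 = True.

True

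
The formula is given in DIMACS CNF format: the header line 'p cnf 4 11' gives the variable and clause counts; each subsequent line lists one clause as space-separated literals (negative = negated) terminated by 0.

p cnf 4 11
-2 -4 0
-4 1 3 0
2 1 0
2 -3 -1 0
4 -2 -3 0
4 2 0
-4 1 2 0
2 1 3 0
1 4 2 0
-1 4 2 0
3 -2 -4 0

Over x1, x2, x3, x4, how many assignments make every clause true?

There are 2^4 = 16 truth assignments over (x1, x2, x3, x4).
Split on x3. With x3 = True, the clauses containing x3 are satisfied and ¬x3 drops from the rest; 0 of the 2^3 = 8 assignments to the other variables satisfy what remains.
With x3 = False, by the same count on the reduced clause set, 3 assignments work.
(One model: x1=F, x2=T, x3=F, x4=F.)
Total: 0 + 3 = 3.

3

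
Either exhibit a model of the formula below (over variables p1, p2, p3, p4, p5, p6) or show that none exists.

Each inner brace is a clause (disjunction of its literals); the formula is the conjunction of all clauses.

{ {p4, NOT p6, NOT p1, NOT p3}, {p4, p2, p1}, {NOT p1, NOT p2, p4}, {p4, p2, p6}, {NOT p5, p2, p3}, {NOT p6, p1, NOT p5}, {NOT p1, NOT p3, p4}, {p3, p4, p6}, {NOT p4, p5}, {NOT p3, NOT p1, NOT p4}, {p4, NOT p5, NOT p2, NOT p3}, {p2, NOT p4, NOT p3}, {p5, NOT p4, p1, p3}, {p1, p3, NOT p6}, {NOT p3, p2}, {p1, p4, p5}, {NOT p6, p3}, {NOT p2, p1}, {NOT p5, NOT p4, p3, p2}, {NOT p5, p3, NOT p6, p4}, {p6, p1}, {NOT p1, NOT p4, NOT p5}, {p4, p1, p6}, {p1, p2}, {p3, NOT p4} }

Branch on p4: set p4 = false.
Branch on p2: set p2 = true.
The clause (NOT p1) is unit, so p1 = false.
That conflicts with the unit clause (p1).
Undo p2 and try p2 = false.
The clause (p1) is unit, so p1 = true.
The clause (p6) is unit, so p6 = true.
The clause (NOT p3) is unit, so p3 = false.
That conflicts with the unit clause (p3).
Either choice for p2 ends in contradiction.
Undo p4 and try p4 = true.
The clause (p5) is unit, so p5 = true.
The clause (NOT p1) is unit, so p1 = false.
The clause (NOT p6) is unit, so p6 = false.
That conflicts with the unit clause (p6).
Either choice for p4 ends in contradiction.

UNSATISFIABLE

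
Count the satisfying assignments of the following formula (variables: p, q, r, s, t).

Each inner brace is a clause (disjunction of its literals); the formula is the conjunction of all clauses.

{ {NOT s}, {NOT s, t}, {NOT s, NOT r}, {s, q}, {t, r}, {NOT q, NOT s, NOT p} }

There are 2^5 = 32 truth assignments over (p, q, r, s, t).
Split on q. With q = true, the clauses containing q are satisfied and NOT q drops from the rest; 6 of the 2^4 = 16 assignments to the other variables satisfy what remains.
With q = false, by the same count on the reduced clause set, 0 assignments work.
(One model: p=F, q=T, r=F, s=F, t=T.)
Total: 6 + 0 = 6.

6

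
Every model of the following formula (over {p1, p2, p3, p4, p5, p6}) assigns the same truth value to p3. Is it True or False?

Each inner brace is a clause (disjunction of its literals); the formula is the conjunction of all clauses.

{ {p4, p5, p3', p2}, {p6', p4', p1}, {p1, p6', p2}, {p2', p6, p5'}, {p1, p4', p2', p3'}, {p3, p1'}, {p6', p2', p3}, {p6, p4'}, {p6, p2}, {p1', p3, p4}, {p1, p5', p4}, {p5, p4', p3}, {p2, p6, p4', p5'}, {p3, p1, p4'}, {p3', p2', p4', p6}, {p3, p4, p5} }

True

Suppose p3 = 0.
The clause (p1') is unit, so p1 = 0.
The clause (p4') is unit, so p4 = 0.
The clause (p5') is unit, so p5 = 0.
That conflicts with the unit clause (p5).
So every satisfying assignment has p3 = True.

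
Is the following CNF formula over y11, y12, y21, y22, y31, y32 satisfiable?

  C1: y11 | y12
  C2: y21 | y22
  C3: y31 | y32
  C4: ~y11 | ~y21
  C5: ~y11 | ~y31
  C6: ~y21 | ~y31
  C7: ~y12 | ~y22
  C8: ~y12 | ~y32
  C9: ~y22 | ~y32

No, unsatisfiable

Suppose y11 = 1.
(~y21) alone gives y21 = 0.
(y22) alone gives y22 = 1.
(~y31) alone gives y31 = 0.
(y32) alone gives y32 = 1.
Now (~y32) is unsatisfied and unit — conflict.
That branch fails; take y11 = 0 instead.
(y12) alone gives y12 = 1.
(~y22) alone gives y22 = 0.
(y21) alone gives y21 = 1.
(~y31) alone gives y31 = 0.
(y32) alone gives y32 = 1.
Now (~y32) is unsatisfied and unit — conflict.
Both values of y11 lead to a conflict.
No assignment satisfies every clause.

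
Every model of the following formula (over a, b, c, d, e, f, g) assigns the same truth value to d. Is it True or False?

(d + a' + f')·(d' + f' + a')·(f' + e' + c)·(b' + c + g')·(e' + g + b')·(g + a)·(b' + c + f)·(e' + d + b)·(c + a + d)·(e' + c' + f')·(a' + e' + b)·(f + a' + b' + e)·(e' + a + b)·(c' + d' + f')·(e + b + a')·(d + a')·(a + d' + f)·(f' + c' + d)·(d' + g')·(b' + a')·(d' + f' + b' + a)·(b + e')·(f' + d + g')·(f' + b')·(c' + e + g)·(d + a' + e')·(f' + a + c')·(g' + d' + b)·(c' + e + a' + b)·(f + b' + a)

Suppose d = 1.
(g') alone gives g = 0.
(a) alone gives a = 1.
(f') alone gives f = 0.
(b') alone gives b = 0.
(e') alone gives e = 0.
That conflicts with the unit clause (e).
So every satisfying assignment has d = False.

False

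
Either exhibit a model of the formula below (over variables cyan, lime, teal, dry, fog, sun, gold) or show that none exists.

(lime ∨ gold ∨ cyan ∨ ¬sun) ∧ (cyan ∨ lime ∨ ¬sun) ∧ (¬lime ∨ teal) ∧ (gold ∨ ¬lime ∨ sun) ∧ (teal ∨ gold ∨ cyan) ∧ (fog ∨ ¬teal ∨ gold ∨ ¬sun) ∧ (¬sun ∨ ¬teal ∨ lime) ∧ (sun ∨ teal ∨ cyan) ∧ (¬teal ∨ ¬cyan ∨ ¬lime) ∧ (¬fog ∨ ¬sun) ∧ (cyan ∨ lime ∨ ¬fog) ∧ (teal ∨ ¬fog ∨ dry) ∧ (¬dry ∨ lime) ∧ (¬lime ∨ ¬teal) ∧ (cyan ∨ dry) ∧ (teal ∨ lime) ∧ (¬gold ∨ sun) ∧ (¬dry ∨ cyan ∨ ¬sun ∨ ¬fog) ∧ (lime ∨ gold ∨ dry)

Try lime = False.
Unit clause (¬dry) forces dry = False.
Unit clause (cyan) forces cyan = True.
Unit clause (teal) forces teal = True.
Unit clause (¬sun) forces sun = False.
Unit clause (¬gold) forces gold = False.
Now (gold) is unsatisfied and unit — conflict.
So lime must be the other value — set lime = True.
Unit clause (teal) forces teal = True.
Now (¬teal) is unsatisfied and unit — conflict.
Neither lime = True nor lime = False works.

UNSATISFIABLE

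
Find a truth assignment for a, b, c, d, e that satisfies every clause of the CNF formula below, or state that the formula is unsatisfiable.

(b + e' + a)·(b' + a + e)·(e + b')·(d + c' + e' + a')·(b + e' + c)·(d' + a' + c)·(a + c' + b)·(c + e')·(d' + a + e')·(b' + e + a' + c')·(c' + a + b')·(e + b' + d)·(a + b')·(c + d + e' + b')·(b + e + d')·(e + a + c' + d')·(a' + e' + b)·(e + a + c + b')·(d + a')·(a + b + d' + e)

a=0; b=0; c=0; d=0; e=0

Try e = 0.
Unit clause (b') forces b = 0.
Unit clause (d') forces d = 0.
Unit clause (a') forces a = 0.
Unit clause (c') forces c = 0.
This assignment satisfies each clause.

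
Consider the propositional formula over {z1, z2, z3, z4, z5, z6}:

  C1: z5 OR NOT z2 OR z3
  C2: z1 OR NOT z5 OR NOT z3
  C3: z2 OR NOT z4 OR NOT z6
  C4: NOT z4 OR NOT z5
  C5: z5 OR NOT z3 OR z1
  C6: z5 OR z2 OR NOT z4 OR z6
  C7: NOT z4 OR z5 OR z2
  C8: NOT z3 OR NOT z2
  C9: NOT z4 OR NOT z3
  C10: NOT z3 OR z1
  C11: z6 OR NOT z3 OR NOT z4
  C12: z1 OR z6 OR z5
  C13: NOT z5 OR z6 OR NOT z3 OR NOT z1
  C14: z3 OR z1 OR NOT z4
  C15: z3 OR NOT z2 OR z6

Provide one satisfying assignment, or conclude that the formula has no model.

z1 ↦ true; z2 ↦ false; z3 ↦ false; z4 ↦ false; z5 ↦ false; z6 ↦ true

Case z4 = false:
Case z3 = false:
Case z5 = false:
From the singleton clause (NOT z2), z2 = false.
Case z1 = true:
No clause remains; z6 is free.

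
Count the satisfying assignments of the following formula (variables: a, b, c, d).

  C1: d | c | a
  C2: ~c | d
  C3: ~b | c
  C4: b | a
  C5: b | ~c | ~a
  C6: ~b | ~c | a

There are 2^4 = 16 truth assignments over (a, b, c, d).
Check each against the 6 clauses (columns in the order a, b, c, d):
  F F F F  ✗ fails (d | c | a)
  F F F T  ✗ fails (b | a)
  F F T F  ✗ fails (~c | d)
  F F T T  ✗ fails (b | a)
  F T F F  ✗ fails (d | c | a)
  F T F T  ✗ fails (~b | c)
  F T T F  ✗ fails (~c | d)
  F T T T  ✗ fails (~b | ~c | a)
  T F F F  ✓ satisfies all
  T F F T  ✓ satisfies all
  T F T F  ✗ fails (~c | d)
  T F T T  ✗ fails (b | ~c | ~a)
  T T F F  ✗ fails (~b | c)
  T T F T  ✗ fails (~b | c)
  T T T F  ✗ fails (~c | d)
  T T T T  ✓ satisfies all
3 of the 16 rows are models.

3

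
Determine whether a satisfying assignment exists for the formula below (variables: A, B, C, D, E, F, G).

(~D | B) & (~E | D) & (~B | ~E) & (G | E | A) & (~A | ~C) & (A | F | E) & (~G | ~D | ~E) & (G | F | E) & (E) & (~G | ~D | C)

(E) alone gives E = 1.
(D) alone gives D = 1.
(B) alone gives B = 1.
But (~B) is also a unit clause — contradiction.
No assignment satisfies every clause.

No, unsatisfiable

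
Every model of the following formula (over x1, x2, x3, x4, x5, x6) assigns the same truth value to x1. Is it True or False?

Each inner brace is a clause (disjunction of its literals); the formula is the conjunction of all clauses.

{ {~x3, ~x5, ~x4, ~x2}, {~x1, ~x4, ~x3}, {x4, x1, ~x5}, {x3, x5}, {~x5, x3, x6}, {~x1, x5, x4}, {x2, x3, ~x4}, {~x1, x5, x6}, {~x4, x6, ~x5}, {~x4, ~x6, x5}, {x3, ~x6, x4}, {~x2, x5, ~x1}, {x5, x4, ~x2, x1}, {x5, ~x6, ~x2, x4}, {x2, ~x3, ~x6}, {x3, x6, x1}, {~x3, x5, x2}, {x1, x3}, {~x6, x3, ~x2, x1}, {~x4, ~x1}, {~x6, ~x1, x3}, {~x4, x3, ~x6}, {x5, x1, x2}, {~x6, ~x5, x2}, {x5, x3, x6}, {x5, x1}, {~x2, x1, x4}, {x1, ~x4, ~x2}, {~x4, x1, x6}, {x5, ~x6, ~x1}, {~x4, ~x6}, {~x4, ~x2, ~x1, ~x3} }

True

Suppose x1 = 0.
(x3) alone gives x3 = 1.
(x5) alone gives x5 = 1.
(x4) alone gives x4 = 1.
(~x2) alone gives x2 = 0.
(x6) alone gives x6 = 1.
But (~x6) is also a unit clause — contradiction.
So every satisfying assignment has x1 = True.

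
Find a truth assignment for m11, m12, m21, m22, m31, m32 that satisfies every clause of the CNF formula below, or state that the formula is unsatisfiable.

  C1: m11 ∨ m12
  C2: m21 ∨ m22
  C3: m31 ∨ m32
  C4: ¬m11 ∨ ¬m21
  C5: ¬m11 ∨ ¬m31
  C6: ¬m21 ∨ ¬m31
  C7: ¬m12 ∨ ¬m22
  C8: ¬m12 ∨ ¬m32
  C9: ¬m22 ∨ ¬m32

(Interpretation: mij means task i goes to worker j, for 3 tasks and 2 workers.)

UNSATISFIABLE

Try m11 = True.
From the singleton clause (¬m21), m21 = False.
From the singleton clause (m22), m22 = True.
From the singleton clause (¬m31), m31 = False.
From the singleton clause (m32), m32 = True.
But (¬m32) is also a unit clause — contradiction.
Backtrack on m11: now try m11 = False.
From the singleton clause (m12), m12 = True.
From the singleton clause (¬m22), m22 = False.
From the singleton clause (m21), m21 = True.
From the singleton clause (¬m31), m31 = False.
From the singleton clause (m32), m32 = True.
But (¬m32) is also a unit clause — contradiction.
Both values of m11 lead to a conflict.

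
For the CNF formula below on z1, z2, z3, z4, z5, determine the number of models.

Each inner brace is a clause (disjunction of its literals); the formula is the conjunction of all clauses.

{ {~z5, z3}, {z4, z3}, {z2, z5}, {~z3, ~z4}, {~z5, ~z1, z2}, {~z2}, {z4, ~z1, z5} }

There are 2^5 = 32 truth assignments over (z1, z2, z3, z4, z5).
Split on z4. With z4 = 1, the clauses containing z4 are satisfied and ~z4 drops from the rest; 0 of the 2^4 = 16 assignments to the other variables satisfy what remains.
With z4 = 0, by the same count on the reduced clause set, 1 assignment works.
(One model: z1=F, z2=F, z3=T, z4=F, z5=T.)
Total: 0 + 1 = 1.

1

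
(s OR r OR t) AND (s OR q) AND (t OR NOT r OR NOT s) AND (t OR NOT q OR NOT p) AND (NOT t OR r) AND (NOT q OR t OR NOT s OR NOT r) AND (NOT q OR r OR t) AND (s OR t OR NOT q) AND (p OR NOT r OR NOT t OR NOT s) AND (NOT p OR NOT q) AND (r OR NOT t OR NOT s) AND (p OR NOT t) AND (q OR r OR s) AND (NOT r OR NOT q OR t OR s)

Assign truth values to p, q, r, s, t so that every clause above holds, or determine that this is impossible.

Case s = true:
Case t = true:
(r) alone gives r = true.
(p) alone gives p = true.
(NOT q) alone gives q = false.
This assignment satisfies each clause.

p ↦ true,  q ↦ false,  r ↦ true,  s ↦ true,  t ↦ true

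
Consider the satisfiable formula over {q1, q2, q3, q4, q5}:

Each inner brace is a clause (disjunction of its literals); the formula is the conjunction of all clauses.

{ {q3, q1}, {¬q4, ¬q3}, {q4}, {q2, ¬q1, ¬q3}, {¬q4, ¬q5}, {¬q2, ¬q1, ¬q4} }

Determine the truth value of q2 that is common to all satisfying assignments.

Suppose q2 = True.
From the singleton clause (q4), q4 = True.
From the singleton clause (¬q3), q3 = False.
From the singleton clause (q1), q1 = True.
But (¬q1) is also a unit clause — contradiction.
So every satisfying assignment has q2 = False.

False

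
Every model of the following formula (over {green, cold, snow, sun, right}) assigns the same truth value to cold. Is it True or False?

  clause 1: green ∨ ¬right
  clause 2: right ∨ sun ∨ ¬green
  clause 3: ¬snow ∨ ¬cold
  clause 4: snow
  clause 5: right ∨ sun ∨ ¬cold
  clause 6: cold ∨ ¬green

False

Suppose cold = True.
The clause (¬snow) is unit, so snow = False.
That conflicts with the unit clause (snow).
So every satisfying assignment has cold = False.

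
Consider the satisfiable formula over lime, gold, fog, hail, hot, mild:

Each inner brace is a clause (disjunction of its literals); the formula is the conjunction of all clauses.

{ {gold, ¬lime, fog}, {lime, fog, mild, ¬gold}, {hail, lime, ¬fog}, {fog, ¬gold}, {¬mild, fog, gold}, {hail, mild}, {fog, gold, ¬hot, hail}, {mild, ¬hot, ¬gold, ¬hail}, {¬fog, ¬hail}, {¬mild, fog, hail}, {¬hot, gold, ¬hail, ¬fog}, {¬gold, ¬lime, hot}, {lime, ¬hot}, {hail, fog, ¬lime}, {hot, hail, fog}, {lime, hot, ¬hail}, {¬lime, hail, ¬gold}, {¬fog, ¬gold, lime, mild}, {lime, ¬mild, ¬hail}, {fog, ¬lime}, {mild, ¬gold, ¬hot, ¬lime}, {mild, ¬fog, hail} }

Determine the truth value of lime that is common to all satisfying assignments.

Suppose lime = False.
Unit clause (¬hot) forces hot = False.
Unit clause (¬hail) forces hail = False.
Unit clause (¬fog) forces fog = False.
But (fog) is also a unit clause — contradiction.
So every satisfying assignment has lime = True.

True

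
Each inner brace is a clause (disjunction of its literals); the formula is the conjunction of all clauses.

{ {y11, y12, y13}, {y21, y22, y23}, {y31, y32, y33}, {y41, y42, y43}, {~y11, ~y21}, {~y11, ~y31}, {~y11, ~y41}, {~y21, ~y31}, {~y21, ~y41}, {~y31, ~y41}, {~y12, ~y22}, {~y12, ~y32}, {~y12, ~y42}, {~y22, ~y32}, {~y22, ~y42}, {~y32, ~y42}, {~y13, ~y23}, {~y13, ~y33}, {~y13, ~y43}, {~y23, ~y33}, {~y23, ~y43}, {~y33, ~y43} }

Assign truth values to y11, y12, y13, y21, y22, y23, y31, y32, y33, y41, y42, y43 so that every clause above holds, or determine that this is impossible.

Branch on y11: set y11 = 0.
Branch on y12: set y12 = 1.
The clause (~y22) is unit, so y22 = 0.
The clause (~y32) is unit, so y32 = 0.
The clause (~y42) is unit, so y42 = 0.
Branch on y21: set y21 = 1.
The clause (~y31) is unit, so y31 = 0.
The clause (y33) is unit, so y33 = 1.
The clause (~y41) is unit, so y41 = 0.
The clause (y43) is unit, so y43 = 1.
But (~y43) is also a unit clause — contradiction.
So y21 must be the other value — set y21 = 0.
The clause (y23) is unit, so y23 = 1.
The clause (~y13) is unit, so y13 = 0.
The clause (~y33) is unit, so y33 = 0.
The clause (y31) is unit, so y31 = 1.
The clause (~y41) is unit, so y41 = 0.
The clause (y43) is unit, so y43 = 1.
But (~y43) is also a unit clause — contradiction.
Both values of y21 lead to a conflict.
So y12 must be the other value — set y12 = 0.
The clause (y13) is unit, so y13 = 1.
The clause (~y23) is unit, so y23 = 0.
The clause (~y33) is unit, so y33 = 0.
The clause (~y43) is unit, so y43 = 0.
Branch on y21: set y21 = 1.
The clause (~y31) is unit, so y31 = 0.
The clause (y32) is unit, so y32 = 1.
The clause (~y41) is unit, so y41 = 0.
The clause (y42) is unit, so y42 = 1.
But (~y42) is also a unit clause — contradiction.
So y21 must be the other value — set y21 = 0.
The clause (y22) is unit, so y22 = 1.
The clause (~y32) is unit, so y32 = 0.
The clause (y31) is unit, so y31 = 1.
The clause (~y41) is unit, so y41 = 0.
The clause (y42) is unit, so y42 = 1.
But (~y42) is also a unit clause — contradiction.
Both values of y21 lead to a conflict.
Both values of y12 lead to a conflict.
So y11 must be the other value — set y11 = 1.
The clause (~y21) is unit, so y21 = 0.
The clause (~y31) is unit, so y31 = 0.
The clause (~y41) is unit, so y41 = 0.
Branch on y22: set y22 = 1.
The clause (~y12) is unit, so y12 = 0.
The clause (~y32) is unit, so y32 = 0.
The clause (y33) is unit, so y33 = 1.
The clause (~y42) is unit, so y42 = 0.
The clause (y43) is unit, so y43 = 1.
But (~y43) is also a unit clause — contradiction.
So y22 must be the other value — set y22 = 0.
The clause (y23) is unit, so y23 = 1.
The clause (~y13) is unit, so y13 = 0.
The clause (~y33) is unit, so y33 = 0.
The clause (y32) is unit, so y32 = 1.
The clause (~y12) is unit, so y12 = 0.
The clause (~y42) is unit, so y42 = 0.
The clause (y43) is unit, so y43 = 1.
But (~y43) is also a unit clause — contradiction.
Both values of y22 lead to a conflict.
Both values of y11 lead to a conflict.

UNSATISFIABLE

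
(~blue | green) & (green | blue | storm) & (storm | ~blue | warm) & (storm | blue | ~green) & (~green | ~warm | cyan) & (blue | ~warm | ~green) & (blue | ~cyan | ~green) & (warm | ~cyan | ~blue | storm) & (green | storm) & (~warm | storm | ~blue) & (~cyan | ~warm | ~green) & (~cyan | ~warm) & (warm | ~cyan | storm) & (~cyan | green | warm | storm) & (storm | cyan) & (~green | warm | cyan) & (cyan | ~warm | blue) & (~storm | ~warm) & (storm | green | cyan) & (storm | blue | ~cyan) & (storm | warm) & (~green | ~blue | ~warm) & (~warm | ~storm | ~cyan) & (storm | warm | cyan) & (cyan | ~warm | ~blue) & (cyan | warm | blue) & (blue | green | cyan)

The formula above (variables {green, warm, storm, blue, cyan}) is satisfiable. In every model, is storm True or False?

True

Suppose storm = 0.
From the singleton clause (green), green = 1.
From the singleton clause (blue), blue = 1.
From the singleton clause (warm), warm = 1.
But (~warm) is also a unit clause — contradiction.
So every satisfying assignment has storm = True.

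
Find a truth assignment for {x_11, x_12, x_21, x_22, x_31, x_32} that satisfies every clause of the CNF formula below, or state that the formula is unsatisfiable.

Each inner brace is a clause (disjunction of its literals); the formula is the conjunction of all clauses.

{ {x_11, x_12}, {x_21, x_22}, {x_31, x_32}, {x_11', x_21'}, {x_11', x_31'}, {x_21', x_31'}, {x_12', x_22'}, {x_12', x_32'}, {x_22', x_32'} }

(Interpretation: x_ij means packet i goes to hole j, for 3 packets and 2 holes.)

Suppose x_11 = 1.
Unit clause (x_21') forces x_21 = 0.
Unit clause (x_22) forces x_22 = 1.
Unit clause (x_31') forces x_31 = 0.
Unit clause (x_32) forces x_32 = 1.
Now (x_32') is unsatisfied and unit — conflict.
Backtrack on x_11: now try x_11 = 0.
Unit clause (x_12) forces x_12 = 1.
Unit clause (x_22') forces x_22 = 0.
Unit clause (x_21) forces x_21 = 1.
Unit clause (x_31') forces x_31 = 0.
Unit clause (x_32) forces x_32 = 1.
Now (x_32') is unsatisfied and unit — conflict.
Both values of x_11 lead to a conflict.

UNSATISFIABLE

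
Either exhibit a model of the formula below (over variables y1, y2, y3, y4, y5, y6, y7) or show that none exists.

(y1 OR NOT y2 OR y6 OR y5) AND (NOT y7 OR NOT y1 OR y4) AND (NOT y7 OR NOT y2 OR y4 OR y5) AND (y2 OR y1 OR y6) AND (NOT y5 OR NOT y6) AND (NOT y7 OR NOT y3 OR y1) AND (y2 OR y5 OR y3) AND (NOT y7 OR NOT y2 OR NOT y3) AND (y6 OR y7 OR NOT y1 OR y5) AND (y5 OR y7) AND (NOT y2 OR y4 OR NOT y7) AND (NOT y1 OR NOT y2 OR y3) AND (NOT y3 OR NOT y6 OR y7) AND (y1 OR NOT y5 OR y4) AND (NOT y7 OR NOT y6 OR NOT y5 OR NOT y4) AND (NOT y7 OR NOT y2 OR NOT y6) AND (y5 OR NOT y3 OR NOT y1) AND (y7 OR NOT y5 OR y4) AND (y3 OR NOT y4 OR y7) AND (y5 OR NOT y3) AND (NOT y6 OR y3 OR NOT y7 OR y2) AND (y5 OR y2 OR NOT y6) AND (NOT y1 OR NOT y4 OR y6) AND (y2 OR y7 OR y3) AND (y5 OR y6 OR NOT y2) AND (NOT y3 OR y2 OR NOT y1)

Branch on y5: set y5 = true.
Unit clause (NOT y6) forces y6 = false.
Branch on y2: set y2 = true.
Branch on y7: set y7 = false.
Unit clause (y4) forces y4 = true.
Unit clause (y3) forces y3 = true.
Unit clause (NOT y1) forces y1 = false.
All clauses are satisfied.

y1 ↦ false, y2 ↦ true, y3 ↦ true, y4 ↦ true, y5 ↦ true, y6 ↦ false, y7 ↦ false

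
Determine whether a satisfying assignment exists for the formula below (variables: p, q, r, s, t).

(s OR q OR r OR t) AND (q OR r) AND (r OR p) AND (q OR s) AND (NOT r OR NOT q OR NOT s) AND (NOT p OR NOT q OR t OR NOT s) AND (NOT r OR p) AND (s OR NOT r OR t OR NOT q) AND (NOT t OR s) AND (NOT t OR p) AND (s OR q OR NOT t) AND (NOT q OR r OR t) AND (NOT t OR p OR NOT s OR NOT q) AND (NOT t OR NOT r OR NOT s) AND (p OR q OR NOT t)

Satisfiable

Try q = true.
Try r = false.
(p) alone gives p = true.
(t) alone gives t = true.
(s) alone gives s = true.
Every clause now holds.
A satisfying assignment: p ↦ true; q ↦ true; r ↦ false; s ↦ true; t ↦ true.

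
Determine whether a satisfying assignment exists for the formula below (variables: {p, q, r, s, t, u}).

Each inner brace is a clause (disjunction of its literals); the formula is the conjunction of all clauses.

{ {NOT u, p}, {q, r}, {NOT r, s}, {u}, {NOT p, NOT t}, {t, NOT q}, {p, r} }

The clause (u) is unit, so u = true.
The clause (p) is unit, so p = true.
The clause (NOT t) is unit, so t = false.
The clause (NOT q) is unit, so q = false.
The clause (r) is unit, so r = true.
The clause (s) is unit, so s = true.
This assignment satisfies each clause.
A satisfying assignment: p ↦ true,  q ↦ false,  r ↦ true,  s ↦ true,  t ↦ false,  u ↦ true.

Yes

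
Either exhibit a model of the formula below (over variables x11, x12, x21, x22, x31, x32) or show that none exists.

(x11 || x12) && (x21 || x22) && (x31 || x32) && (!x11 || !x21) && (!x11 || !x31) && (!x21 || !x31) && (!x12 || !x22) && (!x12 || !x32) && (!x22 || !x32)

Case x11 = true:
Unit clause (!x21) forces x21 = false.
Unit clause (x22) forces x22 = true.
Unit clause (!x31) forces x31 = false.
Unit clause (x32) forces x32 = true.
Now (!x32) is unsatisfied and unit — conflict.
So x11 must be the other value — set x11 = false.
Unit clause (x12) forces x12 = true.
Unit clause (!x22) forces x22 = false.
Unit clause (x21) forces x21 = true.
Unit clause (!x31) forces x31 = false.
Unit clause (x32) forces x32 = true.
Now (!x32) is unsatisfied and unit — conflict.
Both values of x11 lead to a conflict.

UNSATISFIABLE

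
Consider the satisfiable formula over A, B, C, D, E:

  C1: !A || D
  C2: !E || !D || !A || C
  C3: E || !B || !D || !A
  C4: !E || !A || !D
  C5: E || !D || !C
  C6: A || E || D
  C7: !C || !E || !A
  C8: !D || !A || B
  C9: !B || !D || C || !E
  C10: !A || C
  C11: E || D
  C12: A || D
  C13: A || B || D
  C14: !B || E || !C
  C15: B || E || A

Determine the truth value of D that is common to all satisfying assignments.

True

Suppose D = false.
(!A) alone gives A = false.
Now (A) is unsatisfied and unit — conflict.
So every satisfying assignment has D = True.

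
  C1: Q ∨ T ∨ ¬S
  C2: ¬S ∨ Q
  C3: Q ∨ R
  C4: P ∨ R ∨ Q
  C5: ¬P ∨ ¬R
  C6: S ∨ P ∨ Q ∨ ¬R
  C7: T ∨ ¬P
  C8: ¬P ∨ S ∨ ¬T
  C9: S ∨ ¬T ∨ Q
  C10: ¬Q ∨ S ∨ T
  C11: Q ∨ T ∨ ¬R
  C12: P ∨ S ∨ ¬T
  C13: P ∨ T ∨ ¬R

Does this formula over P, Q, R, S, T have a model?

Yes, satisfiable

Case S = True:
Unit clause (Q) forces Q = True.
Case P = False:
Case T = True:
Every clause is now satisfied; R is unconstrained.
A satisfying assignment: P ↦ False; Q ↦ True; R ↦ False; S ↦ True; T ↦ True.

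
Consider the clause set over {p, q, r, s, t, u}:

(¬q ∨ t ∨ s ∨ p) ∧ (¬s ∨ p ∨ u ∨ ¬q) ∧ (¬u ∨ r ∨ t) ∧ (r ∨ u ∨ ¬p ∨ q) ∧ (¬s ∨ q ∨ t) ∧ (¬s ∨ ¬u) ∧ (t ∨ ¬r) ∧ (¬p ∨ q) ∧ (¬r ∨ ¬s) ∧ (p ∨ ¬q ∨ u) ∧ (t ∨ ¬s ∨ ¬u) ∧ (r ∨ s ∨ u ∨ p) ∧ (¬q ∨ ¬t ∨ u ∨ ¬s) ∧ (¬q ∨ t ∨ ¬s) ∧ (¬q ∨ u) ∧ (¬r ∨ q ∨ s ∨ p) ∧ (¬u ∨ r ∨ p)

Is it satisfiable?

Yes

Suppose s = True.
Unit clause (¬u) forces u = False.
Unit clause (¬r) forces r = False.
Unit clause (¬q) forces q = False.
Unit clause (¬p) forces p = False.
Unit clause (t) forces t = True.
All clauses are satisfied.
A satisfying assignment: p: False; q: False; r: False; s: True; t: True; u: False.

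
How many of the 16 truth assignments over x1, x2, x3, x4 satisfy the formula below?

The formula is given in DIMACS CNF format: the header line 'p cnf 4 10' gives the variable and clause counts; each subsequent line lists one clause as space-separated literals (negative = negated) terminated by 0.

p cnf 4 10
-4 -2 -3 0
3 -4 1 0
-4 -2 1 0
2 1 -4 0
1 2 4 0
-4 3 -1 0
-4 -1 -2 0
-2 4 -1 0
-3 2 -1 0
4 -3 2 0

There are 2^4 = 16 truth assignments over (x1, x2, x3, x4).
Check each against the 10 clauses (columns in the order x1, x2, x3, x4):
  F F F F  ✗ fails (x1 ∨ x2 ∨ x4)
  F F F T  ✗ fails (x3 ∨ ¬x4 ∨ x1)
  F F T F  ✗ fails (x1 ∨ x2 ∨ x4)
  F F T T  ✗ fails (x2 ∨ x1 ∨ ¬x4)
  F T F F  ✓ satisfies all
  F T F T  ✗ fails (x3 ∨ ¬x4 ∨ x1)
  F T T F  ✓ satisfies all
  F T T T  ✗ fails (¬x4 ∨ ¬x2 ∨ ¬x3)
  T F F F  ✓ satisfies all
  T F F T  ✗ fails (¬x4 ∨ x3 ∨ ¬x1)
  T F T F  ✗ fails (¬x3 ∨ x2 ∨ ¬x1)
  T F T T  ✗ fails (¬x3 ∨ x2 ∨ ¬x1)
  T T F F  ✗ fails (¬x2 ∨ x4 ∨ ¬x1)
  T T F T  ✗ fails (¬x4 ∨ x3 ∨ ¬x1)
  T T T F  ✗ fails (¬x2 ∨ x4 ∨ ¬x1)
  T T T T  ✗ fails (¬x4 ∨ ¬x2 ∨ ¬x3)
3 of the 16 rows are models.

3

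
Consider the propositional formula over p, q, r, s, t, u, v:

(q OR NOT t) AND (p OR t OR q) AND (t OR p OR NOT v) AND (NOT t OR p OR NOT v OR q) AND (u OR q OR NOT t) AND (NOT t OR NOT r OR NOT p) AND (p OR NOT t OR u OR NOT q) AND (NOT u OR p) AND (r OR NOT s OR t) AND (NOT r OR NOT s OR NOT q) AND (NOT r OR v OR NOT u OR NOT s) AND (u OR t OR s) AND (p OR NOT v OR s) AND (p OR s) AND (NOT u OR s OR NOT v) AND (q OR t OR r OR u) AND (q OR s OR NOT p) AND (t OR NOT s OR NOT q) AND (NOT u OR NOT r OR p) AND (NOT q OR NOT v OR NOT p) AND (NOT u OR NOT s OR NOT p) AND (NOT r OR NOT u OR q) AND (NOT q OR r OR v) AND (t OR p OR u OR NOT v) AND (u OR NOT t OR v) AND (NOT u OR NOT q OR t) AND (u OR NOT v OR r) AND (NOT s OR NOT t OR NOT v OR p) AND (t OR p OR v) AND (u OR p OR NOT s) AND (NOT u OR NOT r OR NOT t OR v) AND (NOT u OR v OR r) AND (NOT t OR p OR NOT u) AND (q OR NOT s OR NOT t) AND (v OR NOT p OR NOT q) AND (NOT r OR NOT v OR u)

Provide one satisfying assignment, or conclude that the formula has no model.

Suppose q = false.
Unit clause (NOT t) forces t = false.
Unit clause (p) forces p = true.
Unit clause (s) forces s = true.
Unit clause (r) forces r = true.
Unit clause (NOT u) forces u = false.
Unit clause (NOT v) forces v = false.
Every clause now holds.

p ↦ true; q ↦ false; r ↦ true; s ↦ true; t ↦ false; u ↦ false; v ↦ false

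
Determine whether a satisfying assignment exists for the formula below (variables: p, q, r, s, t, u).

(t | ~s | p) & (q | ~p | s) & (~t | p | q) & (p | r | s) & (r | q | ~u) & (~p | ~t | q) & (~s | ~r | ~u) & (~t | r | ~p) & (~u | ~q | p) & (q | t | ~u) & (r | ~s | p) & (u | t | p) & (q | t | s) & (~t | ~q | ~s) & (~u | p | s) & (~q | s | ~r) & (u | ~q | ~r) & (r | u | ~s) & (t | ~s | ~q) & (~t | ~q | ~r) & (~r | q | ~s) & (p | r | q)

Suppose t = 0.
Suppose s = 0.
The clause (q) is unit, so q = 1.
The clause (~r) is unit, so r = 0.
The clause (p) is unit, so p = 1.
Every clause is now satisfied; u is unconstrained.
A satisfying assignment: p=1, q=1, r=0, s=0, t=0, u=0.

Yes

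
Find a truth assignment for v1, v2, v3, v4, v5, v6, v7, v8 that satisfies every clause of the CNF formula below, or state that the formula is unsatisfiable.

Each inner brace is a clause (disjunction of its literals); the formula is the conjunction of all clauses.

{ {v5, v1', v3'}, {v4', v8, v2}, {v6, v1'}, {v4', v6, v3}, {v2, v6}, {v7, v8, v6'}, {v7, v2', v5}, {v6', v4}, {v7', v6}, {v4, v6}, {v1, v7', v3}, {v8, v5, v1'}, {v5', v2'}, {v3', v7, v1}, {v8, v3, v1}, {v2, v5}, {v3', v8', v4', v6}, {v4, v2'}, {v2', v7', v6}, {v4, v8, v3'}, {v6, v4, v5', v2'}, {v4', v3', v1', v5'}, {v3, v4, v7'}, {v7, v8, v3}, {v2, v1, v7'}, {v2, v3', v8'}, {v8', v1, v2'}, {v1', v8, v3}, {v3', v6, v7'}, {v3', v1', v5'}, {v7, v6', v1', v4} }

v1 ↦ 0,  v2 ↦ 1,  v3 ↦ 1,  v4 ↦ 1,  v5 ↦ 0,  v6 ↦ 1,  v7 ↦ 1,  v8 ↦ 0

Try v6 = 1.
From the singleton clause (v4), v4 = 1.
Try v8 = 0.
From the singleton clause (v2), v2 = 1.
From the singleton clause (v7), v7 = 1.
From the singleton clause (v5'), v5 = 0.
From the singleton clause (v1'), v1 = 0.
From the singleton clause (v3), v3 = 1.
All clauses are satisfied.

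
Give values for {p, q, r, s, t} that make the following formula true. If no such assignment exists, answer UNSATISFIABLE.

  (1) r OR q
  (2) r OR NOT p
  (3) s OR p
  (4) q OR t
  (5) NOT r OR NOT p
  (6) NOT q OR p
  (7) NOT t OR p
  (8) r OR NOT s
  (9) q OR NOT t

UNSATISFIABLE

Suppose r = true.
The clause (NOT p) is unit, so p = false.
The clause (s) is unit, so s = true.
The clause (NOT q) is unit, so q = false.
The clause (t) is unit, so t = true.
But (NOT t) is also a unit clause — contradiction.
Undo r and try r = false.
The clause (q) is unit, so q = true.
The clause (NOT p) is unit, so p = false.
But (p) is also a unit clause — contradiction.
Both values of r lead to a conflict.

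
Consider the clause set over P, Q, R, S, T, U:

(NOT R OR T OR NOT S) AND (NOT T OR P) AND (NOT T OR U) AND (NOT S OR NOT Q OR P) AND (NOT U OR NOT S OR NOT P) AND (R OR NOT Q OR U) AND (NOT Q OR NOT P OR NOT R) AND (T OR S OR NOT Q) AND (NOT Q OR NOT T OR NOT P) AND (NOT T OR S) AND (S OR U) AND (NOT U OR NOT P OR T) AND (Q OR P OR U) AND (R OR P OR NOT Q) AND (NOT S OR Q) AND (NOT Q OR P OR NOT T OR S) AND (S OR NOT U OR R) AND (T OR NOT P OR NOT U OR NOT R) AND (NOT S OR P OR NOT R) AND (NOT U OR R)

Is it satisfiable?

Case T = false:
Case R = true:
(NOT S) alone gives S = false.
(NOT Q) alone gives Q = false.
(U) alone gives U = true.
(NOT P) alone gives P = false.
This assignment satisfies each clause.
A satisfying assignment: P ↦ false, Q ↦ false, R ↦ true, S ↦ false, T ↦ false, U ↦ true.

Yes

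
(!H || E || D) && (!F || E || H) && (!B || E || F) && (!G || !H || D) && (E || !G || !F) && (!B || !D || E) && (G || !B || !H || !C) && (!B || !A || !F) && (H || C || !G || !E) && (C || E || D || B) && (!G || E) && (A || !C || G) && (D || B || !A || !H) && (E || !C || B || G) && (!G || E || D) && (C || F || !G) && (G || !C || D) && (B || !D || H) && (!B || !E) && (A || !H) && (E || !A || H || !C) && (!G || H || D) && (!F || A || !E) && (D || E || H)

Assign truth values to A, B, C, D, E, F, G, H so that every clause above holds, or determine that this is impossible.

A: true,  B: false,  C: false,  D: false,  E: true,  F: false,  G: false,  H: false

Suppose G = false.
Suppose A = true.
Suppose B = false.
Suppose D = false.
(!H) alone gives H = false.
(!C) alone gives C = false.
(E) alone gives E = true.
No clause remains; F is free.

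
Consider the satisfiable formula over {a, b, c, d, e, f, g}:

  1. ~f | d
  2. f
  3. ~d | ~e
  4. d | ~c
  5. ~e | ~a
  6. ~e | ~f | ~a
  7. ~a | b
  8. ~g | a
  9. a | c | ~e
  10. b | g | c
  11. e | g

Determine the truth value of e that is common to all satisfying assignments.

Suppose e = 1.
The clause (f) is unit, so f = 1.
The clause (d) is unit, so d = 1.
Now (~d) is unsatisfied and unit — conflict.
So every satisfying assignment has e = False.

False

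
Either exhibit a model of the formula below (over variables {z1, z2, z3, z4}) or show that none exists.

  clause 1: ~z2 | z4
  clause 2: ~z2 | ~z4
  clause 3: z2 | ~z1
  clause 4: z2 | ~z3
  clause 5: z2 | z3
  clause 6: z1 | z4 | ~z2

Case z2 = 0:
(~z1) alone gives z1 = 0.
(~z3) alone gives z3 = 0.
That conflicts with the unit clause (z3).
Backtrack on z2: now try z2 = 1.
(z4) alone gives z4 = 1.
That conflicts with the unit clause (~z4).
Neither z2 = 1 nor z2 = 0 works.

UNSATISFIABLE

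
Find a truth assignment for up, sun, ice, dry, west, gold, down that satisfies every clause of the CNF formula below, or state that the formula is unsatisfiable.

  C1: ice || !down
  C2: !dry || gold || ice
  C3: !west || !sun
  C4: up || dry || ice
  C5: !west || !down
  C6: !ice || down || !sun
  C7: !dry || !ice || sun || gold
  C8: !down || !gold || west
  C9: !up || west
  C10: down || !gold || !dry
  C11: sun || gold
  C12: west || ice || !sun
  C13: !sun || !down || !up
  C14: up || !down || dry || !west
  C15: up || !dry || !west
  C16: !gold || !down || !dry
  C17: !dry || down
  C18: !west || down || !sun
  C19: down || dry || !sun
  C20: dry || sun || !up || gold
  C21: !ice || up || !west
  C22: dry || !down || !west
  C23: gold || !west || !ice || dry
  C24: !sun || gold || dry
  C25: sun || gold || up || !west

up=true, sun=false, ice=false, dry=false, west=true, gold=true, down=false

Branch on ice: set ice = false.
Unit clause (!down) forces down = false.
Unit clause (!dry) forces dry = false.
Unit clause (up) forces up = true.
Unit clause (west) forces west = true.
Unit clause (!sun) forces sun = false.
Unit clause (gold) forces gold = true.
This assignment satisfies each clause.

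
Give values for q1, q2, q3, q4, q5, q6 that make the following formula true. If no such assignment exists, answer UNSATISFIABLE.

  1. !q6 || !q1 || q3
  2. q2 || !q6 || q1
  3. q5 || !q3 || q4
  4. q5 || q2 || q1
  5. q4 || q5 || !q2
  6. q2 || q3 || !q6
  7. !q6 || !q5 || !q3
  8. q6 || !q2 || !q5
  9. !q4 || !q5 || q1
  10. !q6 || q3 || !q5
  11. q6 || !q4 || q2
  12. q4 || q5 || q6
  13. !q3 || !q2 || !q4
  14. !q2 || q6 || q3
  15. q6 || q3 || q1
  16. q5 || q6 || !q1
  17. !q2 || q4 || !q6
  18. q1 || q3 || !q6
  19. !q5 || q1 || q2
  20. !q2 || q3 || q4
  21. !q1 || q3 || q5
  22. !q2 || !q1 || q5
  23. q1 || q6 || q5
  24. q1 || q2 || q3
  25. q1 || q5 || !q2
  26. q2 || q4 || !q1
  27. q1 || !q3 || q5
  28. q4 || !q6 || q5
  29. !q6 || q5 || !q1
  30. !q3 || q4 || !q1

UNSATISFIABLE

Suppose q6 = false.
Suppose q2 = false.
Unit clause (!q4) forces q4 = false.
Unit clause (q5) forces q5 = true.
Unit clause (q1) forces q1 = true.
Now (!q1) is unsatisfied and unit — conflict.
That branch fails; take q2 = true instead.
Unit clause (!q5) forces q5 = false.
Unit clause (q4) forces q4 = true.
Unit clause (!q3) forces q3 = false.
Now (q3) is unsatisfied and unit — conflict.
Both values of q2 lead to a conflict.
That branch fails; take q6 = true instead.
Suppose q1 = false.
Unit clause (q2) forces q2 = true.
Unit clause (q4) forces q4 = true.
Unit clause (!q5) forces q5 = false.
Now (q5) is unsatisfied and unit — conflict.
That branch fails; take q1 = true instead.
Unit clause (q3) forces q3 = true.
Unit clause (!q5) forces q5 = false.
Now (q5) is unsatisfied and unit — conflict.
Both values of q1 lead to a conflict.
Both values of q6 lead to a conflict.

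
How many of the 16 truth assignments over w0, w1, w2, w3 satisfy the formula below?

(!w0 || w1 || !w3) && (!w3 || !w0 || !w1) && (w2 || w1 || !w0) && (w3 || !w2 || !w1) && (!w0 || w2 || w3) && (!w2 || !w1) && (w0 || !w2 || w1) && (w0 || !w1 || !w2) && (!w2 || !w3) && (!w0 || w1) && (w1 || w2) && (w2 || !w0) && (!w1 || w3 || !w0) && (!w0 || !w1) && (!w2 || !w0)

2

There are 2^4 = 16 truth assignments over (w0, w1, w2, w3).
Check each against the 15 clauses (columns in the order w0, w1, w2, w3):
  F F F F  ✗ fails (w1 || w2)
  F F F T  ✗ fails (w1 || w2)
  F F T F  ✗ fails (w0 || !w2 || w1)
  F F T T  ✗ fails (w0 || !w2 || w1)
  F T F F  ✓ satisfies all
  F T F T  ✓ satisfies all
  F T T F  ✗ fails (w3 || !w2 || !w1)
  F T T T  ✗ fails (!w2 || !w1)
  T F F F  ✗ fails (w2 || w1 || !w0)
  T F F T  ✗ fails (!w0 || w1 || !w3)
  T F T F  ✗ fails (!w0 || w1)
  T F T T  ✗ fails (!w0 || w1 || !w3)
  T T F F  ✗ fails (!w0 || w2 || w3)
  T T F T  ✗ fails (!w3 || !w0 || !w1)
  T T T F  ✗ fails (w3 || !w2 || !w1)
  T T T T  ✗ fails (!w3 || !w0 || !w1)
2 of the 16 rows are models.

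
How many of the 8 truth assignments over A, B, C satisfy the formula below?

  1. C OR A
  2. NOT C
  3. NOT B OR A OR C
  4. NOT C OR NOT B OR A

2

There are 2^3 = 8 truth assignments over (A, B, C).
Check each against the 4 clauses (columns in the order A, B, C):
  F F F  ✗ fails (C OR A)
  F F T  ✗ fails (NOT C)
  F T F  ✗ fails (C OR A)
  F T T  ✗ fails (NOT C)
  T F F  ✓ satisfies all
  T F T  ✗ fails (NOT C)
  T T F  ✓ satisfies all
  T T T  ✗ fails (NOT C)
2 of the 8 rows are models.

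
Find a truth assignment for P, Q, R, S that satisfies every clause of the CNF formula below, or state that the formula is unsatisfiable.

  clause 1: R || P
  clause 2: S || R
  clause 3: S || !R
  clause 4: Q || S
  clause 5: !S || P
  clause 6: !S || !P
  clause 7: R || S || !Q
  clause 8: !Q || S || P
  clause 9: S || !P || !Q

Suppose R = true.
(S) alone gives S = true.
(P) alone gives P = true.
But (!P) is also a unit clause — contradiction.
Backtrack on R: now try R = false.
(P) alone gives P = true.
(S) alone gives S = true.
But (!S) is also a unit clause — contradiction.
Neither R = true nor R = false works.

UNSATISFIABLE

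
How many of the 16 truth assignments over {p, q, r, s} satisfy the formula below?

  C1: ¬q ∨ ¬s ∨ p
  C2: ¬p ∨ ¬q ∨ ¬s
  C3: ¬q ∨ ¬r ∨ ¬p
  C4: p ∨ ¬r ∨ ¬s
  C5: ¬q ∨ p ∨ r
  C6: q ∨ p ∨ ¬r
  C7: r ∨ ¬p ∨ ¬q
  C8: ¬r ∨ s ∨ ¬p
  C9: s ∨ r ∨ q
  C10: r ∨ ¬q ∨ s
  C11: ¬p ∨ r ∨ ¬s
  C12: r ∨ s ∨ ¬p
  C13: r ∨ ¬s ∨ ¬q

There are 2^4 = 16 truth assignments over (p, q, r, s).
Check each against the 13 clauses (columns in the order p, q, r, s):
  F F F F  ✗ fails (s ∨ r ∨ q)
  F F F T  ✓ satisfies all
  F F T F  ✗ fails (q ∨ p ∨ ¬r)
  F F T T  ✗ fails (p ∨ ¬r ∨ ¬s)
  F T F F  ✗ fails (¬q ∨ p ∨ r)
  F T F T  ✗ fails (¬q ∨ ¬s ∨ p)
  F T T F  ✓ satisfies all
  F T T T  ✗ fails (¬q ∨ ¬s ∨ p)
  T F F F  ✗ fails (s ∨ r ∨ q)
  T F F T  ✗ fails (¬p ∨ r ∨ ¬s)
  T F T F  ✗ fails (¬r ∨ s ∨ ¬p)
  T F T T  ✓ satisfies all
  T T F F  ✗ fails (r ∨ ¬p ∨ ¬q)
  T T F T  ✗ fails (¬p ∨ ¬q ∨ ¬s)
  T T T F  ✗ fails (¬q ∨ ¬r ∨ ¬p)
  T T T T  ✗ fails (¬p ∨ ¬q ∨ ¬s)
3 of the 16 rows are models.

3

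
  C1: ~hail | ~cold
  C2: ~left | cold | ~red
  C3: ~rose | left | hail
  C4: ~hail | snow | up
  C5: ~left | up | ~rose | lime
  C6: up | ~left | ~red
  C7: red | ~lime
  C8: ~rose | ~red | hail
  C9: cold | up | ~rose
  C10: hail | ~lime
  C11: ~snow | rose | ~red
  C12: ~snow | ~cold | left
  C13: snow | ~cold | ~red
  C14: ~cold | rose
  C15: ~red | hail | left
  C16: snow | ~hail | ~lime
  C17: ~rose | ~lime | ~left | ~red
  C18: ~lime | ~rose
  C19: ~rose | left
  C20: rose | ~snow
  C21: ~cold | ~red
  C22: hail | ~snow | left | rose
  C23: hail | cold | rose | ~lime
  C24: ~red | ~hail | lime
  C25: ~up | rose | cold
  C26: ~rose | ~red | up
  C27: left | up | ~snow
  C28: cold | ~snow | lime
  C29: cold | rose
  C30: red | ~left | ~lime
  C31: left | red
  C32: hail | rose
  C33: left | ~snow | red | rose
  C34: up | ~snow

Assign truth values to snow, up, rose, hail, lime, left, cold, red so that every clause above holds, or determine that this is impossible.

snow: 0; up: 1; rose: 1; hail: 0; lime: 0; left: 1; cold: 1; red: 0

Suppose hail = 0.
(~lime) alone gives lime = 0.
(rose) alone gives rose = 1.
(left) alone gives left = 1.
(up) alone gives up = 1.
(~red) alone gives red = 0.
Suppose cold = 1.
Every clause is now satisfied; snow is unconstrained.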